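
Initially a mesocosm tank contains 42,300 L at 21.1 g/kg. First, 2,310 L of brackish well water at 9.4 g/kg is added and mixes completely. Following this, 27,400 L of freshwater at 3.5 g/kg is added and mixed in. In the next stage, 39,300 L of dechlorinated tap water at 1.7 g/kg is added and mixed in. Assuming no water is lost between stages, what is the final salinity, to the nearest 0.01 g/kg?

Weighted by volume,
Initial salt = 42,300×21.1 = 892,530
After stage 1: salt = 892,530 + 2,310×9.4 = 914,244; volume = 44,610 L; S = 20.494 g/kg
After stage 2: salt = 914,244 + 27,400×3.5 = 1,010,144; volume = 72,010 L; S = 14.028 g/kg
After stage 3: salt = 1,010,144 + 39,300×1.7 = 1,076,954; volume = 111,310 L
S = 1,076,954 / 111,310 = 9.6753 g/kg

9.68 g/kg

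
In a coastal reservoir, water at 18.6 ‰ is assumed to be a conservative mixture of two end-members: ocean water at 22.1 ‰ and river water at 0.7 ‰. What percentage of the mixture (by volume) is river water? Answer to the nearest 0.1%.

16.4%

Let f be the freshwater fraction. Salt balance per unit volume:
f×0.7 + (1−f)×22.1 = 18.6
f = (22.1 − 18.6) / (22.1 − 0.7) = 3.5/21.4 = 0.1636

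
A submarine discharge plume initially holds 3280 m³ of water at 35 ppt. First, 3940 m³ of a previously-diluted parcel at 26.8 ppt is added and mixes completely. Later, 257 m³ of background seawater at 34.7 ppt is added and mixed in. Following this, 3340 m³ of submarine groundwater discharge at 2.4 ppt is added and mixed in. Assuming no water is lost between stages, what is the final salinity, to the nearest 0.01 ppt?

21.94 ppt

Salt balance:
Initial salt = 3,280×35 = 114,800
After stage 1: salt = 114,800 + 3,940×26.8 = 220,392; volume = 7,220 m³; S = 30.525 ppt
After stage 2: salt = 220,392 + 257×34.7 = 229,309.9; volume = 7,477 m³; S = 30.669 ppt
After stage 3: salt = 229,309.9 + 3,340×2.4 = 237,325.9; volume = 10,817 m³
S = 237,325.9 / 10,817 = 21.9401 ppt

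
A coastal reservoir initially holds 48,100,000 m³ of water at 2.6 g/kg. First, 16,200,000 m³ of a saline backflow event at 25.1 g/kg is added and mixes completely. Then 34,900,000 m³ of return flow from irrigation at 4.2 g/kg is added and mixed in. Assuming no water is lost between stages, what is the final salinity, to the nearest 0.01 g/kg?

Weighted by volume,
Initial salt = 48,100,000×2.6 = 125,060,000
After stage 1: salt = 125,060,000 + 16,200,000×25.1 = 531,680,000; volume = 64,300,000 m³; S = 8.269 g/kg
After stage 2: salt = 531,680,000 + 34,900,000×4.2 = 678,260,000; volume = 99,200,000 m³
S = 678,260,000 / 99,200,000 = 6.8373 g/kg

6.84 g/kg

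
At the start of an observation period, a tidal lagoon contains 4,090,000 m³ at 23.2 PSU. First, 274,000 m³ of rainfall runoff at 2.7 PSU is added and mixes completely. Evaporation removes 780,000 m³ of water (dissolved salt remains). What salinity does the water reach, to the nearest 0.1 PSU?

26.7 PSU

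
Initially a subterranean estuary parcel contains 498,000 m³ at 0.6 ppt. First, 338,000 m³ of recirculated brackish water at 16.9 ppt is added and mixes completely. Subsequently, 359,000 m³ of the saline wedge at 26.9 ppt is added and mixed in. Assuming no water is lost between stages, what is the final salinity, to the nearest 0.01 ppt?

13.11 ppt

Weighted by volume,
Initial salt = 498,000×0.6 = 298,800
After stage 1: salt = 298,800 + 338,000×16.9 = 6,011,000; volume = 836,000 m³; S = 7.19 ppt
After stage 2: salt = 6,011,000 + 359,000×26.9 = 15,668,100; volume = 1,195,000 m³
S = 15,668,100 / 1,195,000 = 13.1114 ppt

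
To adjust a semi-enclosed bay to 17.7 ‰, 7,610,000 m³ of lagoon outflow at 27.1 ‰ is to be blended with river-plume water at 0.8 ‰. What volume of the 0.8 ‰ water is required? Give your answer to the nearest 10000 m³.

4230000 m³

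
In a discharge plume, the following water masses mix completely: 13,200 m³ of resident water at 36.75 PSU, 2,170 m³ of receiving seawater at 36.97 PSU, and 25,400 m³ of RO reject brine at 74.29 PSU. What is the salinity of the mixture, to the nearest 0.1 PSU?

60.1 PSU

Mass of salt is conserved:
salt = 13,200×36.75 + 2,170×36.97 + 25,400×74.29 = 485,100 + 80,224.9 + 1,886,966 = 2,452,290.9
volume = 13,200 + 2,170 + 25,400 = 40,770 m³
S = 2,452,290.9 / 40,770 = 60.149 PSU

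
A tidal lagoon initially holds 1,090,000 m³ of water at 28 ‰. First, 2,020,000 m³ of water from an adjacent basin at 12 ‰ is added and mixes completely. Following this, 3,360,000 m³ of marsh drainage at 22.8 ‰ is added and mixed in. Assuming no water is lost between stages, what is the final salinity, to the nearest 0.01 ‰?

By conservation of dissolved salt,
Initial salt = 1,090,000×28 = 30,520,000
After stage 1: salt = 30,520,000 + 2,020,000×12 = 54,760,000; volume = 3,110,000 m³; S = 17.608 ‰
After stage 2: salt = 54,760,000 + 3,360,000×22.8 = 131,368,000; volume = 6,470,000 m³
S = 131,368,000 / 6,470,000 = 20.3042 ‰

20.30 ‰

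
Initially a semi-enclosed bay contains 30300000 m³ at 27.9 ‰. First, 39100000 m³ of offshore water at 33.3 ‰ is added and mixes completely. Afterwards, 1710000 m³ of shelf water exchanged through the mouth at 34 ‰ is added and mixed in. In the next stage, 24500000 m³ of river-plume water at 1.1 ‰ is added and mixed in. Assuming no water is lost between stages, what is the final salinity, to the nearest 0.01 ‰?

By conservation of dissolved salt,
Initial salt = 30,300,000×27.9 = 845,370,000
After stage 1: salt = 845,370,000 + 39,100,000×33.3 = 2,147,400,000; volume = 69,400,000 m³; S = 30.942 ‰
After stage 2: salt = 2,147,400,000 + 1,710,000×34 = 2,205,540,000; volume = 71,110,000 m³; S = 31.016 ‰
After stage 3: salt = 2,205,540,000 + 24,500,000×1.1 = 2,232,490,000; volume = 95,610,000 m³
S = 2,232,490,000 / 95,610,000 = 23.35 ‰

23.35 ‰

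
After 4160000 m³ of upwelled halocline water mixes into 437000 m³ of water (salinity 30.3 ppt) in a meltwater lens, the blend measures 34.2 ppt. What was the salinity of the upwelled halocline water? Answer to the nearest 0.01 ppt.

34.61 ppt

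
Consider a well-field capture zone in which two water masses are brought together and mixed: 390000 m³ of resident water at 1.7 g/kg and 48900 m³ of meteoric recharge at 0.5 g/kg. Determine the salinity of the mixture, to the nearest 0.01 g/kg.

Conserving salt mass:
salt = 390,000×1.7 + 48,900×0.5 = 663,000 + 24,450 = 687,450
volume = 390,000 + 48,900 = 438,900 m³
S = 687,450 / 438,900 = 1.5663 g/kg

1.57 g/kg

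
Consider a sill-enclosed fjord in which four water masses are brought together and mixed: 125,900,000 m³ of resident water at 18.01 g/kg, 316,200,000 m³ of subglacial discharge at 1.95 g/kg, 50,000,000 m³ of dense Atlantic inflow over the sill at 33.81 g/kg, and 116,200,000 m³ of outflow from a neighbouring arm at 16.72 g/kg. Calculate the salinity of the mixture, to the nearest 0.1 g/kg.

Weighted by volume,
salt = 125,900,000×18.01 + 316,200,000×1.95 + 50,000,000×33.81 + 116,200,000×16.72 = 2,267,459,000 + 616,590,000 + 1,690,500,000 + 1,942,864,000 = 6,517,413,000
volume = 125,900,000 + 316,200,000 + 50,000,000 + 116,200,000 = 608,300,000 m³
S = 6,517,413,000 / 608,300,000 = 10.714 g/kg

10.7 g/kg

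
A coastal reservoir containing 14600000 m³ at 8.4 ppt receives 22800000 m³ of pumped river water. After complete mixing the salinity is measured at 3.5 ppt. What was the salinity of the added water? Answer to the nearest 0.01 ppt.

Salt balance: 14,600,000×8.4 + 22,800,000×S = 37,400,000×3.5
122,640,000 + 22,800,000·S = 130,900,000
S = (130,900,000 − 122,640,000) / 22,800,000 = 0.3623 ppt

0.36 ppt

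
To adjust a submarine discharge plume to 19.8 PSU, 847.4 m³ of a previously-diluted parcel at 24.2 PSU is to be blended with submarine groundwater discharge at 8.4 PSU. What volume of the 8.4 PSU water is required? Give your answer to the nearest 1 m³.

327 m³

Salt balance: 847.4×24.2 + V×8.4 = (847.4+V)×19.8
20,507.08 + 8.4V = 16,778.52 + 19.8V
3,728.56 = 11.4V
V = 327.07 m³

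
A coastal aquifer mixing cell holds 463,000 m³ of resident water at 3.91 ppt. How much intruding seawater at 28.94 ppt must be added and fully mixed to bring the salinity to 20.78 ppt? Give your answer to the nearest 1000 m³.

Salt balance: 463,000×3.91 + V×28.94 = (463,000+V)×20.78
1,810,330 + 28.94V = 9,621,140 + 20.78V
7,810,810 = 8.16V
V = 957,207.11 m³

957000 m³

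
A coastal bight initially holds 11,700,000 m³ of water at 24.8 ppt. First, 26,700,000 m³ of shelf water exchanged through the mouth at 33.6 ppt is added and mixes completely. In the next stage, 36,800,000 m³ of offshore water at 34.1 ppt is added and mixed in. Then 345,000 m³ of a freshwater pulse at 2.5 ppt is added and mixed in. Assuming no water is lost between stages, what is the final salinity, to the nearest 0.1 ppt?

32.3 ppt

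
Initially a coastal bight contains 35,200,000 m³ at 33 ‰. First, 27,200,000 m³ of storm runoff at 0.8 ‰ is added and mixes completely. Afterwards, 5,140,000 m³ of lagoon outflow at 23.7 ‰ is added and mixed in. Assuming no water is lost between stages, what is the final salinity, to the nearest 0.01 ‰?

19.32 ‰

Mass of salt is conserved:
Initial salt = 35,200,000×33 = 1,161,600,000
After stage 1: salt = 1,161,600,000 + 27,200,000×0.8 = 1,183,360,000; volume = 62,400,000 m³; S = 18.964 ‰
After stage 2: salt = 1,183,360,000 + 5,140,000×23.7 = 1,305,178,000; volume = 67,540,000 m³
S = 1,305,178,000 / 67,540,000 = 19.3245 ‰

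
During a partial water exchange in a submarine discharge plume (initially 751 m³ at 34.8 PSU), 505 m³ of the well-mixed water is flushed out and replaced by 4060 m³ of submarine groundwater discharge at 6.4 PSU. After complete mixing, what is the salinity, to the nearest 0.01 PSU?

Remaining after removal: 246 m³ at 34.8 PSU (salt = 8,560.8)
After addition: salt = 8,560.8 + 4,060×6.4 = 34,544.8; volume = 4,306 m³
S = 34,544.8 / 4,306 = 8.0225 PSU

8.02 PSU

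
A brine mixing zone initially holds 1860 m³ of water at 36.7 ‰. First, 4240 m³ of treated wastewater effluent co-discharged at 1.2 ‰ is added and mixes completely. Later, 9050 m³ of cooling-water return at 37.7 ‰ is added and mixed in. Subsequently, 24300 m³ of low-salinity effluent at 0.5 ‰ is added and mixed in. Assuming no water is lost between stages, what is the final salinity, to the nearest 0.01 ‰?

Total salt / total volume:
Initial salt = 1,860×36.7 = 68,262
After stage 1: salt = 68,262 + 4,240×1.2 = 73,350; volume = 6,100 m³; S = 12.025 ‰
After stage 2: salt = 73,350 + 9,050×37.7 = 414,535; volume = 15,150 m³; S = 27.362 ‰
After stage 3: salt = 414,535 + 24,300×0.5 = 426,685; volume = 39,450 m³
S = 426,685 / 39,450 = 10.8158 ‰

10.82 ‰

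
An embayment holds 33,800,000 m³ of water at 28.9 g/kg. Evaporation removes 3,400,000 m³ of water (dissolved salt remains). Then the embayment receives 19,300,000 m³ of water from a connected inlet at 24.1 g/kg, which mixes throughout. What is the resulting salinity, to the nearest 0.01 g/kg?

After evaporation: salt = 33,800,000×28.9 = 976,820,000; volume = 33,800,000 − 3,400,000 = 30,400,000 m³
After mixing: salt = 976,820,000 + 19,300,000×24.1 = 1,441,950,000; volume = 30,400,000 + 19,300,000 = 49,700,000 m³
S = 1,441,950,000 / 49,700,000 = 29.0131 g/kg

29.01 g/kg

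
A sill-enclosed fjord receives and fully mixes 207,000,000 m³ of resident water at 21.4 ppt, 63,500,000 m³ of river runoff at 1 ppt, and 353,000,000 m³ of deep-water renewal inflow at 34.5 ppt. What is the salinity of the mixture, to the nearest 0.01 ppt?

Salt balance:
salt = 207,000,000×21.4 + 63,500,000×1 + 353,000,000×34.5 = 4,429,800,000 + 63,500,000 + 12,178,500,000 = 16,671,800,000
volume = 207,000,000 + 63,500,000 + 353,000,000 = 623,500,000 m³
S = 16,671,800,000 / 623,500,000 = 26.7391 ppt

26.74 ppt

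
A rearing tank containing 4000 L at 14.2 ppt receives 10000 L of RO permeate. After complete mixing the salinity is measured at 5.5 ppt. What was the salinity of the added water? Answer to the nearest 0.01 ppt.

Salt balance: 4,000×14.2 + 10,000×S = 14,000×5.5
56,800 + 10,000·S = 77,000
S = (77,000 − 56,800) / 10,000 = 2.02 ppt

2.02 ppt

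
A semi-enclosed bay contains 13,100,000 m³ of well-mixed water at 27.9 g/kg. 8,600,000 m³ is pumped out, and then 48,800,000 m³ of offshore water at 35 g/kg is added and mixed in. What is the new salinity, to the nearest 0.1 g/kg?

34.4 g/kg

Remaining after removal: 4,500,000 m³ at 27.9 g/kg (salt = 125,550,000)
After addition: salt = 125,550,000 + 48,800,000×35 = 1,833,550,000; volume = 53,300,000 m³
S = 1,833,550,000 / 53,300,000 = 34.4006 g/kg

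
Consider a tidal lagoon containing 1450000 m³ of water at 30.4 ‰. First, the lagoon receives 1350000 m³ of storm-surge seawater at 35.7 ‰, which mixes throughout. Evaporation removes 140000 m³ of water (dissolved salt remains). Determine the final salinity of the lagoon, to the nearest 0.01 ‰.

After mixing: salt = 1,450,000×30.4 + 1,350,000×35.7 = 92,275,000; volume = 2,800,000 m³
After evaporation: salt unchanged = 92,275,000; volume = 2,800,000 − 140,000 = 2,660,000 m³
S = 92,275,000 / 2,660,000 = 34.6898 ‰

34.69 ‰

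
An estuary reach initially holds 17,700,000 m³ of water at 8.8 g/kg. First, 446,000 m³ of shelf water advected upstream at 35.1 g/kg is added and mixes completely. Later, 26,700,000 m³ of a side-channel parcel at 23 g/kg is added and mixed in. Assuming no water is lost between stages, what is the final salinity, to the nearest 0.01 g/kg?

Weighted by volume,
Initial salt = 17,700,000×8.8 = 155,760,000
After stage 1: salt = 155,760,000 + 446,000×35.1 = 171,414,600; volume = 18,146,000 m³; S = 9.446 g/kg
After stage 2: salt = 171,414,600 + 26,700,000×23 = 785,514,600; volume = 44,846,000 m³
S = 785,514,600 / 44,846,000 = 17.5158 g/kg

17.52 g/kg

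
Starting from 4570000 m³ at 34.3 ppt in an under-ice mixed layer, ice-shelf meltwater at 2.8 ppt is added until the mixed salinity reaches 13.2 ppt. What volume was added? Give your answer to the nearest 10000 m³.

Salt balance: 4,570,000×34.3 + V×2.8 = (4,570,000+V)×13.2
156,751,000 + 2.8V = 60,324,000 + 13.2V
96,427,000 = 10.4V
V = 9,271,826.92 m³

9270000 m³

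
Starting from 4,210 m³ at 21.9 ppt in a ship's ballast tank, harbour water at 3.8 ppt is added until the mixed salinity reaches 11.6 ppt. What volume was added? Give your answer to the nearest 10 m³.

5560 m³

Salt balance: 4,210×21.9 + V×3.8 = (4,210+V)×11.6
92,199 + 3.8V = 48,836 + 11.6V
43,363 = 7.8V
V = 5,559.36 m³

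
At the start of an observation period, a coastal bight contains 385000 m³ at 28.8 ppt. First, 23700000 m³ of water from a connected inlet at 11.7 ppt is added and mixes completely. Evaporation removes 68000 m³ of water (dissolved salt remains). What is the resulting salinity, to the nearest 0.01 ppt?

After mixing: salt = 385,000×28.8 + 23,700,000×11.7 = 288,378,000; volume = 24,085,000 m³
After evaporation: salt unchanged = 288,378,000; volume = 24,085,000 − 68,000 = 24,017,000 m³
S = 288,378,000 / 24,017,000 = 12.0072 ppt

12.01 ppt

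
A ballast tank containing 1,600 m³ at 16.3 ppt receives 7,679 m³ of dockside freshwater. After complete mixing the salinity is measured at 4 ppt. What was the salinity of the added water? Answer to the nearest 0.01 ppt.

Salt balance: 1,600×16.3 + 7,679×S = 9,279×4
26,080 + 7,679·S = 37,116
S = (37,116 − 26,080) / 7,679 = 1.4372 ppt

1.44 ppt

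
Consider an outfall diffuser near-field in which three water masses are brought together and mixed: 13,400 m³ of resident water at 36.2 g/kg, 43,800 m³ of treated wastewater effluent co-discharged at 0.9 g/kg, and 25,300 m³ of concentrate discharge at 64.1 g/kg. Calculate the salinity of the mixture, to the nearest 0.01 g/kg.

26.01 g/kg

Mass of salt is conserved:
salt = 13,400×36.2 + 43,800×0.9 + 25,300×64.1 = 485,080 + 39,420 + 1,621,730 = 2,146,230
volume = 13,400 + 43,800 + 25,300 = 82,500 m³
S = 2,146,230 / 82,500 = 26.0149 g/kg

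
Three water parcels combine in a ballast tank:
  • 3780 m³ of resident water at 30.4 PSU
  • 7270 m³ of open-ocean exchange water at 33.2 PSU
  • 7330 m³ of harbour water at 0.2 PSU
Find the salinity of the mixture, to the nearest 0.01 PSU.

19.46 PSU

Salt balance:
salt = 3,780×30.4 + 7,270×33.2 + 7,330×0.2 = 114,912 + 241,364 + 1,466 = 357,742
volume = 3,780 + 7,270 + 7,330 = 18,380 m³
S = 357,742 / 18,380 = 19.4637 PSU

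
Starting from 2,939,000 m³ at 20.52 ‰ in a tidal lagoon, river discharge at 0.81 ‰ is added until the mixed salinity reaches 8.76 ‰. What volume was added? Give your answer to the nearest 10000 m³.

4350000 m³

Salt balance: 2,939,000×20.52 + V×0.81 = (2,939,000+V)×8.76
60,308,280 + 0.81V = 25,745,640 + 8.76V
34,562,640 = 7.95V
V = 4,347,501.89 m³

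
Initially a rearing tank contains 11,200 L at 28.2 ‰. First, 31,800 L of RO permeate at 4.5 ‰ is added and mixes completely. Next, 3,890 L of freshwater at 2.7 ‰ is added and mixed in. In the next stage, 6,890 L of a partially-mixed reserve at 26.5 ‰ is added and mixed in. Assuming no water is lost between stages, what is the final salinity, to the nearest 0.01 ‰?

By conservation of dissolved salt,
Initial salt = 11,200×28.2 = 315,840
After stage 1: salt = 315,840 + 31,800×4.5 = 458,940; volume = 43,000 L; S = 10.673 ‰
After stage 2: salt = 458,940 + 3,890×2.7 = 469,443; volume = 46,890 L; S = 10.012 ‰
After stage 3: salt = 469,443 + 6,890×26.5 = 652,028; volume = 53,780 L
S = 652,028 / 53,780 = 12.124 ‰

12.12 ‰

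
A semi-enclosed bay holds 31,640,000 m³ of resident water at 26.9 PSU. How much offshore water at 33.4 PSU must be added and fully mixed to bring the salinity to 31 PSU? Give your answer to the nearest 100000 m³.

Salt balance: 31,640,000×26.9 + V×33.4 = (31,640,000+V)×31
851,116,000 + 33.4V = 980,840,000 + 31V
129,724,000 = 2.4V
V = 54,051,666.67 m³

54100000 m³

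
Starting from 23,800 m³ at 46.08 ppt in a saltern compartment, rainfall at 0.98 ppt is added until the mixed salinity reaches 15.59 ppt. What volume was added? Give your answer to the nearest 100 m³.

49700 m³

Salt balance: 23,800×46.08 + V×0.98 = (23,800+V)×15.59
1,096,704 + 0.98V = 371,042 + 15.59V
725,662 = 14.61V
V = 49,668.86 m³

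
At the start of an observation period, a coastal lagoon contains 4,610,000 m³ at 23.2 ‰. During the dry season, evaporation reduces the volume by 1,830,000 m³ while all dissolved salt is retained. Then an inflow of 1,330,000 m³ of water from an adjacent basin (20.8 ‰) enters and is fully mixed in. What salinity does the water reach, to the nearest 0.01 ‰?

32.75 ‰

After evaporation: salt = 4,610,000×23.2 = 106,952,000; volume = 4,610,000 − 1,830,000 = 2,780,000 m³
After mixing: salt = 106,952,000 + 1,330,000×20.8 = 134,616,000; volume = 2,780,000 + 1,330,000 = 4,110,000 m³
S = 134,616,000 / 4,110,000 = 32.7533 ‰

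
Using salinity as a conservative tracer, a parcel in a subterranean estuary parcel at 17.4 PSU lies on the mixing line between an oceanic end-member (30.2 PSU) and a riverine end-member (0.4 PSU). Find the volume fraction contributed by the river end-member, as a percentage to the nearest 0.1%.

43.0%

Let f be the freshwater fraction. Salt balance per unit volume:
f×0.4 + (1−f)×30.2 = 17.4
f = (30.2 − 17.4) / (30.2 − 0.4) = 12.8/29.8 = 0.4295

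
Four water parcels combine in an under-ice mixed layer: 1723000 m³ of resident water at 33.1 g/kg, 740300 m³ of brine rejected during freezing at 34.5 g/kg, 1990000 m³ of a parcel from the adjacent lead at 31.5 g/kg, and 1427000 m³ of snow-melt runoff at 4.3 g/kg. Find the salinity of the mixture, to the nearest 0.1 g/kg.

25.7 g/kg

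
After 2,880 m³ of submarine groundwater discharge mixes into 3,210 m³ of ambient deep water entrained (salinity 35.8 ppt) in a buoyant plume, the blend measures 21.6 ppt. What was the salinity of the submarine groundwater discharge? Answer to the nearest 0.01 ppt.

5.77 ppt

Salt balance: 3,210×35.8 + 2,880×S = 6,090×21.6
114,918 + 2,880·S = 131,544
S = (131,544 − 114,918) / 2,880 = 5.7729 ppt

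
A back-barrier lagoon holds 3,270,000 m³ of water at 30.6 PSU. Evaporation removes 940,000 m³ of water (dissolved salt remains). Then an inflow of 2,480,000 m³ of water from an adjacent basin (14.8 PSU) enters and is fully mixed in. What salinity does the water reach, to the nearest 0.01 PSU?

After evaporation: salt = 3,270,000×30.6 = 100,062,000; volume = 3,270,000 − 940,000 = 2,330,000 m³
After mixing: salt = 100,062,000 + 2,480,000×14.8 = 136,766,000; volume = 2,330,000 + 2,480,000 = 4,810,000 m³
S = 136,766,000 / 4,810,000 = 28.4337 PSU

28.43 PSU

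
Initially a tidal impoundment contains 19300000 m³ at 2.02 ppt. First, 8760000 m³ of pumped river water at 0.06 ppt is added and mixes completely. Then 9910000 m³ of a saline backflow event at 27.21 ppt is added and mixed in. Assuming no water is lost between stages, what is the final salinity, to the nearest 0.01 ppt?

Conserving salt mass:
Initial salt = 19,300,000×2.02 = 38,986,000
After stage 1: salt = 38,986,000 + 8,760,000×0.06 = 39,511,600; volume = 28,060,000 m³; S = 1.408 ppt
After stage 2: salt = 39,511,600 + 9,910,000×27.21 = 309,162,700; volume = 37,970,000 m³
S = 309,162,700 / 37,970,000 = 8.1423 ppt

8.14 ppt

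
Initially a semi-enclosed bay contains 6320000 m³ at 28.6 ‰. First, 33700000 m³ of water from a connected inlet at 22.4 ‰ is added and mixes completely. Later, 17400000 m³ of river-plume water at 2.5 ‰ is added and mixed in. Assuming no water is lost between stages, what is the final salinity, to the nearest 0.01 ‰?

17.05 ‰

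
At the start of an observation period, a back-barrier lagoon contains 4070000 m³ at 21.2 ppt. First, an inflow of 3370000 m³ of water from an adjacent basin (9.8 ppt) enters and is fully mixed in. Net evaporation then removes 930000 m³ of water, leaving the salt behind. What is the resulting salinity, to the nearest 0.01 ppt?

18.33 ppt

After mixing: salt = 4,070,000×21.2 + 3,370,000×9.8 = 119,310,000; volume = 7,440,000 m³
After evaporation: salt unchanged = 119,310,000; volume = 7,440,000 − 930,000 = 6,510,000 m³
S = 119,310,000 / 6,510,000 = 18.3272 ppt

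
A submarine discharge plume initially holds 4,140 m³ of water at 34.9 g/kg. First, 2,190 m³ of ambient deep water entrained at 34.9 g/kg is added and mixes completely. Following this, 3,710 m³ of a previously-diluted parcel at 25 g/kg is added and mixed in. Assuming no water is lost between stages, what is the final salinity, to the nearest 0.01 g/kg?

31.24 g/kg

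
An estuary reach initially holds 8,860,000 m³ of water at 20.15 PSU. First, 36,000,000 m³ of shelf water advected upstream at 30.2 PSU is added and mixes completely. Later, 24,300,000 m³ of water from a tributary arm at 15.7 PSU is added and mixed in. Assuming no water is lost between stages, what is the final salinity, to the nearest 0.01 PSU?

23.82 PSU

By conservation of dissolved salt,
Initial salt = 8,860,000×20.15 = 178,529,000
After stage 1: salt = 178,529,000 + 36,000,000×30.2 = 1,265,729,000; volume = 44,860,000 m³; S = 28.215 PSU
After stage 2: salt = 1,265,729,000 + 24,300,000×15.7 = 1,647,239,000; volume = 69,160,000 m³
S = 1,647,239,000 / 69,160,000 = 23.8178 PSU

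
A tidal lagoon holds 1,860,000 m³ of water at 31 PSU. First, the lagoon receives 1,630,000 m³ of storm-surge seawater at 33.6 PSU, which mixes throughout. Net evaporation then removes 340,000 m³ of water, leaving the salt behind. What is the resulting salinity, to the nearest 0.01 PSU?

35.69 PSU

After mixing: salt = 1,860,000×31 + 1,630,000×33.6 = 112,428,000; volume = 3,490,000 m³
After evaporation: salt unchanged = 112,428,000; volume = 3,490,000 − 340,000 = 3,150,000 m³
S = 112,428,000 / 3,150,000 = 35.6914 PSU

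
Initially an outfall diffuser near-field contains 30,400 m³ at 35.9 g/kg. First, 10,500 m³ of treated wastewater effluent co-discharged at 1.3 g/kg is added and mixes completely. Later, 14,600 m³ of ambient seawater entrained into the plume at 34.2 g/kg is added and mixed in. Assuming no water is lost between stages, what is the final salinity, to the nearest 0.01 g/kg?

28.91 g/kg

Salt balance:
Initial salt = 30,400×35.9 = 1,091,360
After stage 1: salt = 1,091,360 + 10,500×1.3 = 1,105,010; volume = 40,900 m³; S = 27.017 g/kg
After stage 2: salt = 1,105,010 + 14,600×34.2 = 1,604,330; volume = 55,500 m³
S = 1,604,330 / 55,500 = 28.9068 g/kg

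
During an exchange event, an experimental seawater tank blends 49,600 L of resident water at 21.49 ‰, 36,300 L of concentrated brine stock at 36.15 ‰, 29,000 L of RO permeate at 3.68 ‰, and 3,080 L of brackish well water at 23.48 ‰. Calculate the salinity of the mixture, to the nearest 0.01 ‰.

21.67 ‰

By conservation of dissolved salt,
salt = 49,600×21.49 + 36,300×36.15 + 29,000×3.68 + 3,080×23.48 = 1,065,904 + 1,312,245 + 106,720 + 72,318.4 = 2,557,187.4
volume = 49,600 + 36,300 + 29,000 + 3,080 = 117,980 L
S = 2,557,187.4 / 117,980 = 21.6748 ‰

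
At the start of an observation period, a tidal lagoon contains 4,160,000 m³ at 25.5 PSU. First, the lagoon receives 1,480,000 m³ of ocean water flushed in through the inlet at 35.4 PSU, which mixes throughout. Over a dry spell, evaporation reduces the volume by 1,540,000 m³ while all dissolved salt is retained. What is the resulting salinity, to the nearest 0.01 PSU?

38.65 PSU

After mixing: salt = 4,160,000×25.5 + 1,480,000×35.4 = 158,472,000; volume = 5,640,000 m³
After evaporation: salt unchanged = 158,472,000; volume = 5,640,000 − 1,540,000 = 4,100,000 m³
S = 158,472,000 / 4,100,000 = 38.6517 PSU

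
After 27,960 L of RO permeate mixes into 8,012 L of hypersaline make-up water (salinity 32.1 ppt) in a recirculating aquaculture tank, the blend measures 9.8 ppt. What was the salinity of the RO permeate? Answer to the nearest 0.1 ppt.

3.4 ppt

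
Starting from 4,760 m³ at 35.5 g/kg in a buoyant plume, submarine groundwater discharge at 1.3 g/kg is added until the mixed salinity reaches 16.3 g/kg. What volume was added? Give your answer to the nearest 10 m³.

Salt balance: 4,760×35.5 + V×1.3 = (4,760+V)×16.3
168,980 + 1.3V = 77,588 + 16.3V
91,392 = 15V
V = 6,092.8 m³

6090 m³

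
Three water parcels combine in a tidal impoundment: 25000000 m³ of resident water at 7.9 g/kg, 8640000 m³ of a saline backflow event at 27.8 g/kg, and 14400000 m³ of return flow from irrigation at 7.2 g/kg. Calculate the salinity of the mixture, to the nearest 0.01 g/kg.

By conservation of dissolved salt,
salt = 25,000,000×7.9 + 8,640,000×27.8 + 14,400,000×7.2 = 197,500,000 + 240,192,000 + 103,680,000 = 541,372,000
volume = 25,000,000 + 8,640,000 + 14,400,000 = 48,040,000 m³
S = 541,372,000 / 48,040,000 = 11.2692 g/kg

11.27 g/kg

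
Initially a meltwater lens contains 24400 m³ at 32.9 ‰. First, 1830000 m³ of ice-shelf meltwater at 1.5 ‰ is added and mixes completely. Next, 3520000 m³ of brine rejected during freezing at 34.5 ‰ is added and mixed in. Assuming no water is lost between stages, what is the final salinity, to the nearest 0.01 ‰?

Total salt / total volume:
Initial salt = 24,400×32.9 = 802,760
After stage 1: salt = 802,760 + 1,830,000×1.5 = 3,547,760; volume = 1,854,400 m³; S = 1.913 ‰
After stage 2: salt = 3,547,760 + 3,520,000×34.5 = 124,987,760; volume = 5,374,400 m³
S = 124,987,760 / 5,374,400 = 23.2561 ‰

23.26 ‰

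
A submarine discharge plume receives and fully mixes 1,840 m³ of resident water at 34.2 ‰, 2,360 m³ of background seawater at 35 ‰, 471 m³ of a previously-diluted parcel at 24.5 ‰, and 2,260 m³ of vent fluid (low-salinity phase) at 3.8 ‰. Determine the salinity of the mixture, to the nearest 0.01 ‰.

23.90 ‰

Salt balance:
salt = 1,840×34.2 + 2,360×35 + 471×24.5 + 2,260×3.8 = 62,928 + 82,600 + 11,539.5 + 8,588 = 165,655.5
volume = 1,840 + 2,360 + 471 + 2,260 = 6,931 m³
S = 165,655.5 / 6,931 = 23.9007 ‰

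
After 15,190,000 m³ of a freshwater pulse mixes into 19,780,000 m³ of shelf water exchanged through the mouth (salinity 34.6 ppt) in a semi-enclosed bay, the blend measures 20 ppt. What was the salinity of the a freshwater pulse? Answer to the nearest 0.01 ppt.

0.99 ppt

Salt balance: 19,780,000×34.6 + 15,190,000×S = 34,970,000×20
684,388,000 + 15,190,000·S = 699,400,000
S = (699,400,000 − 684,388,000) / 15,190,000 = 0.9883 ppt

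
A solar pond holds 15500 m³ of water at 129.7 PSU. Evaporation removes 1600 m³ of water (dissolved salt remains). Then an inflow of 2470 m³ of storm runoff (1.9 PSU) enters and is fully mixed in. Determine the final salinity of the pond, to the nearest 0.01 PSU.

123.09 PSU

After evaporation: salt = 15,500×129.7 = 2,010,350; volume = 15,500 − 1,600 = 13,900 m³
After mixing: salt = 2,010,350 + 2,470×1.9 = 2,015,043; volume = 13,900 + 2,470 = 16,370 m³
S = 2,015,043 / 16,370 = 123.0936 PSU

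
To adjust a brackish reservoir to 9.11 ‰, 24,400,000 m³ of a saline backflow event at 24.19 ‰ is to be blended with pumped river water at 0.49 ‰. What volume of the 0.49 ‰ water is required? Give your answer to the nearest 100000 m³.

Salt balance: 24,400,000×24.19 + V×0.49 = (24,400,000+V)×9.11
590,236,000 + 0.49V = 222,284,000 + 9.11V
367,952,000 = 8.62V
V = 42,685,846.87 m³

42700000 m³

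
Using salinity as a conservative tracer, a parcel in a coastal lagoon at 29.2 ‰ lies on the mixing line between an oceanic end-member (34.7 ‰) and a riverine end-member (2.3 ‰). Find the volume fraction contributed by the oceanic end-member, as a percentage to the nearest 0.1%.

83.0%

Let g be the oceanic fraction. Salt balance per unit volume:
g×34.7 + (1−g)×2.3 = 29.2
g = (29.2 − 2.3) / (34.7 − 2.3) = 26.9/32.4 = 0.8302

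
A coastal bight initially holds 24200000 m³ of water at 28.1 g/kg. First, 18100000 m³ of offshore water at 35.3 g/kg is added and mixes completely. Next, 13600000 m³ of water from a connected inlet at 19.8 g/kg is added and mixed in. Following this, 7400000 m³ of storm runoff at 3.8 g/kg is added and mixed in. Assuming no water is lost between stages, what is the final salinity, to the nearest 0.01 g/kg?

Weighted by volume,
Initial salt = 24,200,000×28.1 = 680,020,000
After stage 1: salt = 680,020,000 + 18,100,000×35.3 = 1,318,950,000; volume = 42,300,000 m³; S = 31.181 g/kg
After stage 2: salt = 1,318,950,000 + 13,600,000×19.8 = 1,588,230,000; volume = 55,900,000 m³; S = 28.412 g/kg
After stage 3: salt = 1,588,230,000 + 7,400,000×3.8 = 1,616,350,000; volume = 63,300,000 m³
S = 1,616,350,000 / 63,300,000 = 25.5348 g/kg

25.53 g/kg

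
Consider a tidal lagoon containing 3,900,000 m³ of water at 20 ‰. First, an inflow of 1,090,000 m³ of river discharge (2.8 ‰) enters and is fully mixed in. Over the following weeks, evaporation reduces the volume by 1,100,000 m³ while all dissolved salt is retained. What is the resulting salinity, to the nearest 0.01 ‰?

After mixing: salt = 3,900,000×20 + 1,090,000×2.8 = 81,052,000; volume = 4,990,000 m³
After evaporation: salt unchanged = 81,052,000; volume = 4,990,000 − 1,100,000 = 3,890,000 m³
S = 81,052,000 / 3,890,000 = 20.836 ‰

20.84 ‰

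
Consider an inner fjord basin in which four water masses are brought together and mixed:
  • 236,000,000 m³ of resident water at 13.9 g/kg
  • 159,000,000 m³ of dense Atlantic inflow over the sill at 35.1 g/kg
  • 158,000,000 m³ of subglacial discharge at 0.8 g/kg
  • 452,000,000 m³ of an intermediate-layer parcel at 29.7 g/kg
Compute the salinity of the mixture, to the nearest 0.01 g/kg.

22.30 g/kg

Weighted by volume,
salt = 236,000,000×13.9 + 159,000,000×35.1 + 158,000,000×0.8 + 452,000,000×29.7 = 3,280,400,000 + 5,580,900,000 + 126,400,000 + 13,424,400,000 = 22,412,100,000
volume = 236,000,000 + 159,000,000 + 158,000,000 + 452,000,000 = 1,005,000,000 m³
S = 22,412,100,000 / 1,005,000,000 = 22.3006 g/kg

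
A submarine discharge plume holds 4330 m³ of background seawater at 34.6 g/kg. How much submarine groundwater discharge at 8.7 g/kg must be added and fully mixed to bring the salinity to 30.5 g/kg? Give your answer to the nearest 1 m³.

814 m³

Salt balance: 4,330×34.6 + V×8.7 = (4,330+V)×30.5
149,818 + 8.7V = 132,065 + 30.5V
17,753 = 21.8V
V = 814.36 m³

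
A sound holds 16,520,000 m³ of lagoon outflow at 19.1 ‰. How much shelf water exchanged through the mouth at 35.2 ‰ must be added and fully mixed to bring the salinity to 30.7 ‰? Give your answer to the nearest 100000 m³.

42600000 m³

Salt balance: 16,520,000×19.1 + V×35.2 = (16,520,000+V)×30.7
315,532,000 + 35.2V = 507,164,000 + 30.7V
191,632,000 = 4.5V
V = 42,584,888.89 m³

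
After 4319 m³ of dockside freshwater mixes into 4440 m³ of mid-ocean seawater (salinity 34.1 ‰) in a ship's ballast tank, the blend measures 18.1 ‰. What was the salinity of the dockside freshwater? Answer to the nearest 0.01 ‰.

1.65 ‰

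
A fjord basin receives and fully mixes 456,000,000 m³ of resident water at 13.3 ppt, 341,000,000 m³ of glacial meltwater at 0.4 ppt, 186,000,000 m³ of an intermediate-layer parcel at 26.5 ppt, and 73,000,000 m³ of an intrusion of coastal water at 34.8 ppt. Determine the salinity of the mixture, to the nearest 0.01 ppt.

By conservation of dissolved salt,
salt = 456,000,000×13.3 + 341,000,000×0.4 + 186,000,000×26.5 + 73,000,000×34.8 = 6,064,800,000 + 136,400,000 + 4,929,000,000 + 2,540,400,000 = 13,670,600,000
volume = 456,000,000 + 341,000,000 + 186,000,000 + 73,000,000 = 1,056,000,000 m³
S = 13,670,600,000 / 1,056,000,000 = 12.9456 ppt

12.95 ppt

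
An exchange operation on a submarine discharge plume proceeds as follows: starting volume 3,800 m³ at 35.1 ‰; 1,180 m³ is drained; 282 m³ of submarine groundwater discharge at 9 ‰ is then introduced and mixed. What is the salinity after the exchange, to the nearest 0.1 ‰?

32.6 ‰

Remaining after removal: 2,620 m³ at 35.1 ‰ (salt = 91,962)
After addition: salt = 91,962 + 282×9 = 94,500; volume = 2,902 m³
S = 94,500 / 2,902 = 32.5637 ‰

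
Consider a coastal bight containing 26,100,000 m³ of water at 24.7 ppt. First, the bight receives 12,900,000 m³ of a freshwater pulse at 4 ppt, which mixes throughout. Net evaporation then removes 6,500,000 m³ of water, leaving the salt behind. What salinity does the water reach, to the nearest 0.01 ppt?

21.42 ppt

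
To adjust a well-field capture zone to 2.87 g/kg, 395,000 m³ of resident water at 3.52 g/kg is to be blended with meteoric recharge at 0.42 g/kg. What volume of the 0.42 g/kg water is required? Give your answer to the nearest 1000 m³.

Salt balance: 395,000×3.52 + V×0.42 = (395,000+V)×2.87
1,390,400 + 0.42V = 1,133,650 + 2.87V
256,750 = 2.45V
V = 104,795.92 m³

105000 m³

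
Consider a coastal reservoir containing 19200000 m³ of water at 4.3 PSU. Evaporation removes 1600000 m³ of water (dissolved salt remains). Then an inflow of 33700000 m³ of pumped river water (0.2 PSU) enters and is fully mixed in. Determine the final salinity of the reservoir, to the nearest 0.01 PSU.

1.74 PSU

After evaporation: salt = 19,200,000×4.3 = 82,560,000; volume = 19,200,000 − 1,600,000 = 17,600,000 m³
After mixing: salt = 82,560,000 + 33,700,000×0.2 = 89,300,000; volume = 17,600,000 + 33,700,000 = 51,300,000 m³
S = 89,300,000 / 51,300,000 = 1.7407 PSU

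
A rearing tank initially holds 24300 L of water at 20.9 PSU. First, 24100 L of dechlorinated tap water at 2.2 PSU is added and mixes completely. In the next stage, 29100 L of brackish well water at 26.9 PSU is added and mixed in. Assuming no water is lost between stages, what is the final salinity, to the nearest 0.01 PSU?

Salt balance:
Initial salt = 24,300×20.9 = 507,870
After stage 1: salt = 507,870 + 24,100×2.2 = 560,890; volume = 48,400 L; S = 11.589 PSU
After stage 2: salt = 560,890 + 29,100×26.9 = 1,343,680; volume = 77,500 L
S = 1,343,680 / 77,500 = 17.3378 PSU

17.34 PSU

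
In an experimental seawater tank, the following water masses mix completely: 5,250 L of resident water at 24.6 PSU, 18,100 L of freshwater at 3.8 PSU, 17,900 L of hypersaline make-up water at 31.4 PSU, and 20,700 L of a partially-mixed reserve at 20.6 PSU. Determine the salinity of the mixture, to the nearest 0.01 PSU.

19.15 PSU

By conservation of dissolved salt,
salt = 5,250×24.6 + 18,100×3.8 + 17,900×31.4 + 20,700×20.6 = 129,150 + 68,780 + 562,060 + 426,420 = 1,186,410
volume = 5,250 + 18,100 + 17,900 + 20,700 = 61,950 L
S = 1,186,410 / 61,950 = 19.1511 PSU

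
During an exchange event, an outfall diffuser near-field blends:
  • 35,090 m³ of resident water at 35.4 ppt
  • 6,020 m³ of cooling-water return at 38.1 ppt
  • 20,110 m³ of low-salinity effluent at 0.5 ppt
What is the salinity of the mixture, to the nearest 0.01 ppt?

Mass of salt is conserved:
salt = 35,090×35.4 + 6,020×38.1 + 20,110×0.5 = 1,242,186 + 229,362 + 10,055 = 1,481,603
volume = 35,090 + 6,020 + 20,110 = 61,220 m³
S = 1,481,603 / 61,220 = 24.2013 ppt

24.20 ppt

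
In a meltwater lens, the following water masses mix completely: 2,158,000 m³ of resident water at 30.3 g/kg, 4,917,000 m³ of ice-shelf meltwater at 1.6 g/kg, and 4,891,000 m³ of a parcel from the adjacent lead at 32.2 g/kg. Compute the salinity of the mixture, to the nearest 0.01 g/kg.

Conserving salt mass:
salt = 2,158,000×30.3 + 4,917,000×1.6 + 4,891,000×32.2 = 65,387,400 + 7,867,200 + 157,490,200 = 230,744,800
volume = 2,158,000 + 4,917,000 + 4,891,000 = 11,966,000 m³
S = 230,744,800 / 11,966,000 = 19.2834 g/kg

19.28 g/kg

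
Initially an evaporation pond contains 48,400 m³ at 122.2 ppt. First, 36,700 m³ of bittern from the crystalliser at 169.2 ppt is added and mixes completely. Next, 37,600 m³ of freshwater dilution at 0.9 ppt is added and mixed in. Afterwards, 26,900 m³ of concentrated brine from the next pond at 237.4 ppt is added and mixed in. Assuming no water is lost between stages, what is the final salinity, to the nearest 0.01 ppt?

123.96 ppt

Total salt / total volume:
Initial salt = 48,400×122.2 = 5,914,480
After stage 1: salt = 5,914,480 + 36,700×169.2 = 12,124,120; volume = 85,100 m³; S = 142.469 ppt
After stage 2: salt = 12,124,120 + 37,600×0.9 = 12,157,960; volume = 122,700 m³; S = 99.087 ppt
After stage 3: salt = 12,157,960 + 26,900×237.4 = 18,544,020; volume = 149,600 m³
S = 18,544,020 / 149,600 = 123.9574 ppt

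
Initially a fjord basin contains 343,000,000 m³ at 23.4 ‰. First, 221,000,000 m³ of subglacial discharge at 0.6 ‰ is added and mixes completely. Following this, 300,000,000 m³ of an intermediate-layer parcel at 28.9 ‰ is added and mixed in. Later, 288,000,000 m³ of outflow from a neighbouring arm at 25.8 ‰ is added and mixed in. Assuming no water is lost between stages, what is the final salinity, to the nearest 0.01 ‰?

Weighted by volume,
Initial salt = 343,000,000×23.4 = 8,026,200,000
After stage 1: salt = 8,026,200,000 + 221,000,000×0.6 = 8,158,800,000; volume = 564,000,000 m³; S = 14.466 ‰
After stage 2: salt = 8,158,800,000 + 300,000,000×28.9 = 16,828,800,000; volume = 864,000,000 m³; S = 19.478 ‰
After stage 3: salt = 16,828,800,000 + 288,000,000×25.8 = 24,259,200,000; volume = 1,152,000,000 m³
S = 24,259,200,000 / 1,152,000,000 = 21.0583 ‰

21.06 ‰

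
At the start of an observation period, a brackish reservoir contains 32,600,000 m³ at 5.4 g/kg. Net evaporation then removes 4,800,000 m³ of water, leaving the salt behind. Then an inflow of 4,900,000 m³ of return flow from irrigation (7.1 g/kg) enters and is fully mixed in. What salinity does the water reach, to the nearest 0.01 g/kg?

6.45 g/kg

After evaporation: salt = 32,600,000×5.4 = 176,040,000; volume = 32,600,000 − 4,800,000 = 27,800,000 m³
After mixing: salt = 176,040,000 + 4,900,000×7.1 = 210,830,000; volume = 27,800,000 + 4,900,000 = 32,700,000 m³
S = 210,830,000 / 32,700,000 = 6.4474 g/kg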